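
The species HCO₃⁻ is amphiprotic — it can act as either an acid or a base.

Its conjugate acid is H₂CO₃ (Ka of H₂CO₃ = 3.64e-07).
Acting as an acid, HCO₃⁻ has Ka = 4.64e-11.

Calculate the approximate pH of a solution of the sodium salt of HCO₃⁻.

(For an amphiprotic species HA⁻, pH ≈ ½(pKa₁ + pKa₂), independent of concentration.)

pKa₁ = -log(3.64e-07) = 6.44; pKa₂ = -log(4.64e-11) = 10.33. For an amphiprotic species, pH ≈ ½(pKa₁ + pKa₂) = ½(6.44 + 10.33) = 8.39.

pH = 8.39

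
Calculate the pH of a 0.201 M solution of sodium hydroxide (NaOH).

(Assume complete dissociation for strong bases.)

[OH⁻] = 0.201 M for strong base. pOH = -log[OH⁻] = 0.70, pH = 14 - pOH

pH = 13.30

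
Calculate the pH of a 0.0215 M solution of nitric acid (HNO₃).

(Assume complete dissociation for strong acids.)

[H⁺] = 0.0215 M for strong acid. pH = -log[H⁺] = -log(0.0215)

pH = 1.67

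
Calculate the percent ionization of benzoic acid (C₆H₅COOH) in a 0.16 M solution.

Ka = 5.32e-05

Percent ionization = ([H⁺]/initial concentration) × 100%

Using Ka equilibrium: x² + Ka×x - Ka×C = 0. Solving: [H⁺] = 2.8911e-03. Percent = (2.8911e-03/0.16) × 100

Percent ionization = 1.81%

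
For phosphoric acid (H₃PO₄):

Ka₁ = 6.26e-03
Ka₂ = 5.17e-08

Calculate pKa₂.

pKa₂ = -log(Ka₂) = -log(5.17e-08) = 7.29.

pK_{a2} = 7.29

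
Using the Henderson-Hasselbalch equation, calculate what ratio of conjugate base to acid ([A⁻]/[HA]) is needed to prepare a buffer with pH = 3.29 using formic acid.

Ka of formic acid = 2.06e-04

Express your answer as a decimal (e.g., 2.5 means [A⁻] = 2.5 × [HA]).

pKa = -log(2.06e-04) = 3.6861. pH = pKa + log([A⁻]/[HA]), so log([A⁻]/[HA]) = pH − pKa = 3.29 − 3.6861 = -0.3961. [A⁻]/[HA] = 10^(-0.3961) = 0.402

[A⁻]/[HA] = 0.402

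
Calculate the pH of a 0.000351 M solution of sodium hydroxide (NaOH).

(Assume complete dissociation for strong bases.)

[OH⁻] = 0.000351 M for strong base. pOH = -log[OH⁻] = 3.45, pH = 14 - pOH

pH = 10.55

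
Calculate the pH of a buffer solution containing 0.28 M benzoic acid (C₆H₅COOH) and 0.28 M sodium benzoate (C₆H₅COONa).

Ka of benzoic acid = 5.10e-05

pKa = -log(5.10e-05) = 4.29. pH = pKa + log([A⁻]/[HA]) = 4.29 + log(0.28/0.28)

pH = 4.29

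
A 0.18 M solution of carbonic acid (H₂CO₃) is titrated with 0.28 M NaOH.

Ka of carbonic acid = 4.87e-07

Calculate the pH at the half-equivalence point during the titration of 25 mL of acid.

At half-equivalence [HA] = [A⁻], so Henderson-Hasselbalch gives pH = pKa = -log(4.87e-07) = 6.31.

pH = pKa = 6.31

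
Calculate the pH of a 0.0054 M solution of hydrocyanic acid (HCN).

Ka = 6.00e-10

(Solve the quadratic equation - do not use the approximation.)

x² + Ka×x - Ka×C = 0. Using quadratic formula: [H⁺] = 1.7997e-06

pH = 5.74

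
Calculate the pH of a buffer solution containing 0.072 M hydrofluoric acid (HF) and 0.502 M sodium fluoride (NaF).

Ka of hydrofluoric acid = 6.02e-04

pKa = -log(6.02e-04) = 3.22. pH = pKa + log([A⁻]/[HA]) = 3.22 + log(0.502/0.072)

pH = 4.06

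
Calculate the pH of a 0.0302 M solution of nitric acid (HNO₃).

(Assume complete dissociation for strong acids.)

[H⁺] = 0.0302 M for strong acid. pH = -log[H⁺] = -log(0.0302)

pH = 1.52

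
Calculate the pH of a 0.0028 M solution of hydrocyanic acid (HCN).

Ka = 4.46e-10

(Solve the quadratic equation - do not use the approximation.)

x² + Ka×x - Ka×C = 0. Using quadratic formula: [H⁺] = 1.1173e-06

pH = 5.95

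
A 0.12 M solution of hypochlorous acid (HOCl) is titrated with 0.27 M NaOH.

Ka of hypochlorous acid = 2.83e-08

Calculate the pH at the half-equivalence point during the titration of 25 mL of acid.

At half-equivalence [HA] = [A⁻], so Henderson-Hasselbalch gives pH = pKa = -log(2.83e-08) = 7.55.

pH = pKa = 7.55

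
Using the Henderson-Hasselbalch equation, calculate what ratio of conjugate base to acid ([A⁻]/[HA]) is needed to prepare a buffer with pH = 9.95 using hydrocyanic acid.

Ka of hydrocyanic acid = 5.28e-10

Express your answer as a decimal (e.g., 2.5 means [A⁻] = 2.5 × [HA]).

pKa = -log(5.28e-10) = 9.2774. pH = pKa + log([A⁻]/[HA]), so log([A⁻]/[HA]) = pH − pKa = 9.95 − 9.2774 = 0.6726. [A⁻]/[HA] = 10^(0.6726) = 4.71

[A⁻]/[HA] = 4.71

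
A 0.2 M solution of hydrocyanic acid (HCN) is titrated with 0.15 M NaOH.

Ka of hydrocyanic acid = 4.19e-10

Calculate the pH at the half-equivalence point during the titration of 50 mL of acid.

At half-equivalence [HA] = [A⁻], so Henderson-Hasselbalch gives pH = pKa = -log(4.19e-10) = 9.38.

pH = pKa = 9.38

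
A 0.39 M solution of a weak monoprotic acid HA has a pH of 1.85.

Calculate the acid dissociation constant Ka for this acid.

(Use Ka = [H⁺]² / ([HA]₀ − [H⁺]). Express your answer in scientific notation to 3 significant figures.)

[H⁺] = 10^(−pH) = 10^(−1.85) = 1.413e-02 M. For HA ⇌ H⁺ + A⁻, Ka = [H⁺][A⁻]/[HA] = [H⁺]² / ([HA]₀ − [H⁺]) = (1.413e-02)² / (0.39 − 1.413e-02) = 5.31e-04.

K_a = 5.31e-04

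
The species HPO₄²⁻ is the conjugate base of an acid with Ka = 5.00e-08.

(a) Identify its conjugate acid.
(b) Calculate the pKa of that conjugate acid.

(a) The conjugate acid is formed by adding one H⁺ to HPO₄²⁻, giving H₂PO₄⁻. (b) pKa = -log(Ka) = -log(5.00e-08) = 7.30.

Conjugate acid: H₂PO₄⁻; pK_a = 7.30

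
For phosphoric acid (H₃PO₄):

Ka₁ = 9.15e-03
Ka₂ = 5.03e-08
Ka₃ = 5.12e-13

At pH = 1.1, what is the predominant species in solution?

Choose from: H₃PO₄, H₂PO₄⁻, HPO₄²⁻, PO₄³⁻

pKa₁ = 2.04, pKa₂ = 7.30, pKa₃ = 12.29. For a polyprotic acid the predominant species crosses at each pKa: below pKa_n the protonated form dominates, above it the deprotonated form does. At pH = 1.1, the predominant species is H₃PO₄.

H₃PO₄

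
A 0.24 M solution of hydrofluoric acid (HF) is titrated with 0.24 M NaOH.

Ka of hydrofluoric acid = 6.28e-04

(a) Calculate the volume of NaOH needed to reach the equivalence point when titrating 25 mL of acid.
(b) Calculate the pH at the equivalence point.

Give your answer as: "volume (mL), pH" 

moles acid = 0.24 × 25/1000 = 0.006 mol; V_base = moles/0.24 × 1000 = 25.0 mL. At equivalence only the conjugate base is present: [A⁻] = 0.006/0.050 = 1.2000e-01 M. Kb = Kw/Ka = 1.59e-11; [OH⁻] = √(Kb × [A⁻]) = 1.3823e-06; pOH = 5.86; pH = 14 - pOH = 8.14.

V = 25.0 mL, pH = 8.14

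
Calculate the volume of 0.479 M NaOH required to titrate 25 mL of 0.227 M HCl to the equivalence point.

At equivalence: moles acid = moles base. moles HCl = 0.227 × 25/1000 = 0.005675 mol. V_base = moles / 0.479 × 1000 = 11.8 mL.

V_{base} = 11.8 mL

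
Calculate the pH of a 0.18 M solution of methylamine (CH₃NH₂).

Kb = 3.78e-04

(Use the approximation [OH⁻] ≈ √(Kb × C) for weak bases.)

[OH⁻] = √(Kb × C) = √(3.78e-04 × 0.18) = 8.2486e-03. pOH = 2.08, pH = 14 - pOH

pH = 11.92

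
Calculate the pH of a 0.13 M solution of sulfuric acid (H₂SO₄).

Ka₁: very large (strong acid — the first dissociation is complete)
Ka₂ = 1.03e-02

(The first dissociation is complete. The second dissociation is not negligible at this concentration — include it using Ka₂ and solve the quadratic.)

First dissociation is complete: [H⁺]₀ = [HSO₄⁻]₀ = C = 0.13 M. Second dissociation HSO₄⁻ ⇌ H⁺ + SO₄²⁻: let x = [SO₄²⁻]. Ka₂ = (C + x)·x / (C − x) = 1.03e-02 → x² + (C + Ka₂)·x − Ka₂·C = 0 → x² + 0.14030·x − 1.339e-03 = 0. x = (−0.14030 + √(0.14030² + 4 × 1.339e-03)) / 2 = 8.9703e-03 M. [H⁺] = C + x = 0.13 + 8.9703e-03 = 1.3897e-01 M. pH = -log(1.3897e-01) = 0.86.

pH = 0.86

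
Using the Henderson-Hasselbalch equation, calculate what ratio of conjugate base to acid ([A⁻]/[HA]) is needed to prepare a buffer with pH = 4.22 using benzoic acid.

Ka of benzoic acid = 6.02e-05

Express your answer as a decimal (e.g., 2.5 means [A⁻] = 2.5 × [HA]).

pKa = -log(6.02e-05) = 4.2204. pH = pKa + log([A⁻]/[HA]), so log([A⁻]/[HA]) = pH − pKa = 4.22 − 4.2204 = -0.0004. [A⁻]/[HA] = 10^(-0.0004) = 0.999

[A⁻]/[HA] = 0.999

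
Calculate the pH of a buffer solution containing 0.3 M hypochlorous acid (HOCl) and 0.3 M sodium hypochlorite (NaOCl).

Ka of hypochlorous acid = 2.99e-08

pKa = -log(2.99e-08) = 7.52. pH = pKa + log([A⁻]/[HA]) = 7.52 + log(0.3/0.3)

pH = 7.52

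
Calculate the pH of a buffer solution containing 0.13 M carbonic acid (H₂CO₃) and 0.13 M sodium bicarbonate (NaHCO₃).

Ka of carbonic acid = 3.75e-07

pKa = -log(3.75e-07) = 6.43. pH = pKa + log([A⁻]/[HA]) = 6.43 + log(0.13/0.13)

pH = 6.43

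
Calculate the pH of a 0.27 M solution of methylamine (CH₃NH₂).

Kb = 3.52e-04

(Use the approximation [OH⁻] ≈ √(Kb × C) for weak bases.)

[OH⁻] = √(Kb × C) = √(3.52e-04 × 0.27) = 9.7488e-03. pOH = 2.01, pH = 14 - pOH

pH = 11.99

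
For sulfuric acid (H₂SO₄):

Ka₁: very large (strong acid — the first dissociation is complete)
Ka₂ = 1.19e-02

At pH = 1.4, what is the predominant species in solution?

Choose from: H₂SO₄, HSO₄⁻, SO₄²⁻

The first dissociation is complete, so H₂SO₄ itself is never the predominant species in water; pKa₂ = -log(1.19e-02) = 1.92. For a polyprotic acid the predominant species crosses at each pKa: below pKa_n the protonated form dominates, above it the deprotonated form does. At pH = 1.4, the predominant species is HSO₄⁻.

HSO₄⁻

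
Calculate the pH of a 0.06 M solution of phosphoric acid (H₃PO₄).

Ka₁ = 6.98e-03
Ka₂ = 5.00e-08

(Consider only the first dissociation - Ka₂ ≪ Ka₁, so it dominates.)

First dissociation dominates. From Ka₁ = [H⁺][HA⁻]/[H₂A], x² + Ka₁·x − Ka₁·C = 0 with C = 0.06 M and Ka₁ = 6.98e-03. Solving: [H⁺] = (−Ka₁ + √(Ka₁² + 4·Ka₁·C)) / 2 = 1.7270e-02 M. pH = -log(1.7270e-02) = 1.76.

pH = 1.76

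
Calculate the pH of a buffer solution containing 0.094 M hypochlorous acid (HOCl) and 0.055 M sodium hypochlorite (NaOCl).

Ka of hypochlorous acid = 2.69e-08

pKa = -log(2.69e-08) = 7.57. pH = pKa + log([A⁻]/[HA]) = 7.57 + log(0.055/0.094)

pH = 7.34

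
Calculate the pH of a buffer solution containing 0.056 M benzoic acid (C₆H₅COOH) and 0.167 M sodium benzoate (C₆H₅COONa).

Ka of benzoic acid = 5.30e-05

pKa = -log(5.30e-05) = 4.28. pH = pKa + log([A⁻]/[HA]) = 4.28 + log(0.167/0.056)

pH = 4.75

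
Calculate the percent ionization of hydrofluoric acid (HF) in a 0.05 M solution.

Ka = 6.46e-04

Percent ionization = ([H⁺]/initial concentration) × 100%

Using Ka equilibrium: x² + Ka×x - Ka×C = 0. Solving: [H⁺] = 5.3695e-03. Percent = (5.3695e-03/0.05) × 100

Percent ionization = 10.7%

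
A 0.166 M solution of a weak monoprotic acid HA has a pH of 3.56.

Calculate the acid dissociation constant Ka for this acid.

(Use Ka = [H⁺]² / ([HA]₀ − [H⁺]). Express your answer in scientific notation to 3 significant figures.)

[H⁺] = 10^(−pH) = 10^(−3.56) = 2.754e-04 M. For HA ⇌ H⁺ + A⁻, Ka = [H⁺][A⁻]/[HA] = [H⁺]² / ([HA]₀ − [H⁺]) = (2.754e-04)² / (0.166 − 2.754e-04) = 4.58e-07.

K_a = 4.58e-07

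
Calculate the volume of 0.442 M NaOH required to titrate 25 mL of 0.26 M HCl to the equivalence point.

At equivalence: moles acid = moles base. moles HCl = 0.26 × 25/1000 = 0.0065 mol. V_base = moles / 0.442 × 1000 = 14.7 mL.

V_{base} = 14.7 mL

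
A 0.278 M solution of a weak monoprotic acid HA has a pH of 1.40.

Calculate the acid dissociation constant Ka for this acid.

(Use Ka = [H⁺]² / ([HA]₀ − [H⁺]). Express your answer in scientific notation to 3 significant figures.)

[H⁺] = 10^(−pH) = 10^(−1.40) = 3.981e-02 M. For HA ⇌ H⁺ + A⁻, Ka = [H⁺][A⁻]/[HA] = [H⁺]² / ([HA]₀ − [H⁺]) = (3.981e-02)² / (0.278 − 3.981e-02) = 6.65e-03.

K_a = 6.65e-03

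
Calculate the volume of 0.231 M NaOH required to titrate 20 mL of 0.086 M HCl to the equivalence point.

At equivalence: moles acid = moles base. moles HCl = 0.086 × 20/1000 = 0.00172 mol. V_base = moles / 0.231 × 1000 = 7.4 mL.

V_{base} = 7.4 mL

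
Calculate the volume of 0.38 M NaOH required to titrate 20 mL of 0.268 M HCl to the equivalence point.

At equivalence: moles acid = moles base. moles HCl = 0.268 × 20/1000 = 0.00536 mol. V_base = moles / 0.38 × 1000 = 14.1 mL.

V_{base} = 14.1 mL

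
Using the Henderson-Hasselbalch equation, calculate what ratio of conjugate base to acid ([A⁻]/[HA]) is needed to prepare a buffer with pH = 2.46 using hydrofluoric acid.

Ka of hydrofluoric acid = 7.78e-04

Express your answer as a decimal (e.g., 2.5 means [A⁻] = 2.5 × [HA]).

pKa = -log(7.78e-04) = 3.1090. pH = pKa + log([A⁻]/[HA]), so log([A⁻]/[HA]) = pH − pKa = 2.46 − 3.1090 = -0.6490. [A⁻]/[HA] = 10^(-0.6490) = 0.224

[A⁻]/[HA] = 0.224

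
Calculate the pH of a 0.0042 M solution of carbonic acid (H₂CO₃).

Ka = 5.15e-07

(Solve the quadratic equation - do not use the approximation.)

x² + Ka×x - Ka×C = 0. Using quadratic formula: [H⁺] = 4.6251e-05

pH = 4.33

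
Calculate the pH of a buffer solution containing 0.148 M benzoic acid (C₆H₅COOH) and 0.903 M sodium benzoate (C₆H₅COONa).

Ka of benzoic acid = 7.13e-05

pKa = -log(7.13e-05) = 4.15. pH = pKa + log([A⁻]/[HA]) = 4.15 + log(0.903/0.148)

pH = 4.93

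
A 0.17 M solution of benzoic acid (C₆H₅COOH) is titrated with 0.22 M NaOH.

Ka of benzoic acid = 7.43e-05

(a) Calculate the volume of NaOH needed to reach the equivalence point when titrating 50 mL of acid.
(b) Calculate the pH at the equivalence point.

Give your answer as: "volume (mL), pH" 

moles acid = 0.17 × 50/1000 = 0.0085 mol; V_base = moles/0.22 × 1000 = 38.6 mL. At equivalence only the conjugate base is present: [A⁻] = 0.0085/0.089 = 9.5897e-02 M. Kb = Kw/Ka = 1.35e-10; [OH⁻] = √(Kb × [A⁻]) = 3.5926e-06; pOH = 5.44; pH = 14 - pOH = 8.56.

V = 38.6 mL, pH = 8.56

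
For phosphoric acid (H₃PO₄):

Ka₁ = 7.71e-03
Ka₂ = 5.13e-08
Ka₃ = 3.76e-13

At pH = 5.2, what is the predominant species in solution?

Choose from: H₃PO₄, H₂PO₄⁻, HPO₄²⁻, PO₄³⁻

pKa₁ = 2.11, pKa₂ = 7.29, pKa₃ = 12.42. For a polyprotic acid the predominant species crosses at each pKa: below pKa_n the protonated form dominates, above it the deprotonated form does. At pH = 5.2, the predominant species is H₂PO₄⁻.

H₂PO₄⁻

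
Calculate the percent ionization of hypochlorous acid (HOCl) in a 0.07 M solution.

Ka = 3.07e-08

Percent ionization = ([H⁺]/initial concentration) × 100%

Using Ka equilibrium: x² + Ka×x - Ka×C = 0. Solving: [H⁺] = 4.6342e-05. Percent = (4.6342e-05/0.07) × 100

Percent ionization = 0.0662%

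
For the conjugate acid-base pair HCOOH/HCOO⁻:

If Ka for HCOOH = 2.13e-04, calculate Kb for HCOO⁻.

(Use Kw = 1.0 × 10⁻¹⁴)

For a conjugate pair Ka × Kb = Kw, so Kb = Kw/Ka = 1.0 × 10⁻¹⁴ / 2.13e-04 = 4.69e-11.

K_b = 4.69e-11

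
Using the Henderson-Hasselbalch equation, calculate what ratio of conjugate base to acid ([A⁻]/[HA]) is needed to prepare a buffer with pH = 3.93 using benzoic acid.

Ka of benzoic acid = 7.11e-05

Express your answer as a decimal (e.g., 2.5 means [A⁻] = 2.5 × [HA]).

pKa = -log(7.11e-05) = 4.1481. pH = pKa + log([A⁻]/[HA]), so log([A⁻]/[HA]) = pH − pKa = 3.93 − 4.1481 = -0.2181. [A⁻]/[HA] = 10^(-0.2181) = 0.605

[A⁻]/[HA] = 0.605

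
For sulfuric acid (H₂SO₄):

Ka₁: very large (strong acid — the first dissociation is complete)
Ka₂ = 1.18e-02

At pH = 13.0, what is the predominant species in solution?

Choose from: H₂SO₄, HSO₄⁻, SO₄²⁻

The first dissociation is complete, so H₂SO₄ itself is never the predominant species in water; pKa₂ = -log(1.18e-02) = 1.93. For a polyprotic acid the predominant species crosses at each pKa: below pKa_n the protonated form dominates, above it the deprotonated form does. At pH = 13.0, the predominant species is SO₄²⁻.

SO₄²⁻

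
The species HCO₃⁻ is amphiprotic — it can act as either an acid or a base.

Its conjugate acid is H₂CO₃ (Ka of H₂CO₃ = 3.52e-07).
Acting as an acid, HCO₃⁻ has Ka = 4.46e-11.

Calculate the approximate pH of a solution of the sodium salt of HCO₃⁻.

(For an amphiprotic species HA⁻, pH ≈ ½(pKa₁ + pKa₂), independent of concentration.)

pKa₁ = -log(3.52e-07) = 6.45; pKa₂ = -log(4.46e-11) = 10.35. For an amphiprotic species, pH ≈ ½(pKa₁ + pKa₂) = ½(6.45 + 10.35) = 8.40.

pH = 8.40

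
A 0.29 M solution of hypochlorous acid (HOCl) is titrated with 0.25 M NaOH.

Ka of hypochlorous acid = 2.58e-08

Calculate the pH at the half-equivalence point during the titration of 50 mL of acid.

At half-equivalence [HA] = [A⁻], so Henderson-Hasselbalch gives pH = pKa = -log(2.58e-08) = 7.59.

pH = pKa = 7.59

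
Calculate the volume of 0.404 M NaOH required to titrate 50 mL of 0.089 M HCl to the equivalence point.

At equivalence: moles acid = moles base. moles HCl = 0.089 × 50/1000 = 0.00445 mol. V_base = moles / 0.404 × 1000 = 11.0 mL.

V_{base} = 11.0 mL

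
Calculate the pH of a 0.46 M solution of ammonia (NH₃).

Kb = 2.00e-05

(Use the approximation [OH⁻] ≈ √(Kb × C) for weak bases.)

[OH⁻] = √(Kb × C) = √(2.00e-05 × 0.46) = 3.0332e-03. pOH = 2.52, pH = 14 - pOH

pH = 11.48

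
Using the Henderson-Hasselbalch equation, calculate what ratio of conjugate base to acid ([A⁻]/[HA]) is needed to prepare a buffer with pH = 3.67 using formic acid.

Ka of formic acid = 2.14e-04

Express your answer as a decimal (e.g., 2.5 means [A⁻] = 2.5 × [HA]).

pKa = -log(2.14e-04) = 3.6696. pH = pKa + log([A⁻]/[HA]), so log([A⁻]/[HA]) = pH − pKa = 3.67 − 3.6696 = 0.0004. [A⁻]/[HA] = 10^(0.0004) = 1.00

[A⁻]/[HA] = 1.00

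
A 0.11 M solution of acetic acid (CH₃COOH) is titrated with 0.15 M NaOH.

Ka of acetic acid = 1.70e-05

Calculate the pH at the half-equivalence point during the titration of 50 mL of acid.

At half-equivalence [HA] = [A⁻], so Henderson-Hasselbalch gives pH = pKa = -log(1.70e-05) = 4.77.

pH = pKa = 4.77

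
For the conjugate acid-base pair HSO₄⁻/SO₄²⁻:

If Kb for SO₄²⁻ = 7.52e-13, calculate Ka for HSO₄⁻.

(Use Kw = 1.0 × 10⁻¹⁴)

For a conjugate pair Ka × Kb = Kw, so Ka = Kw/Kb = 1.0 × 10⁻¹⁴ / 7.52e-13 = 1.33e-02.

K_a = 1.33e-02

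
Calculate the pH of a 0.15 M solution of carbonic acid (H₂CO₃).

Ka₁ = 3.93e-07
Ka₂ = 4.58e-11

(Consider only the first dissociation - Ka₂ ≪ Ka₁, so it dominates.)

First dissociation dominates. From Ka₁ = [H⁺][HA⁻]/[H₂A], x² + Ka₁·x − Ka₁·C = 0 with C = 0.15 M and Ka₁ = 3.93e-07. Solving: [H⁺] = (−Ka₁ + √(Ka₁² + 4·Ka₁·C)) / 2 = 2.4260e-04 M. pH = -log(2.4260e-04) = 3.62.

pH = 3.62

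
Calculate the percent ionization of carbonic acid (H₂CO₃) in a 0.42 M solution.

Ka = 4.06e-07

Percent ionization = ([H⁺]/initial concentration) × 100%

Using Ka equilibrium: x² + Ka×x - Ka×C = 0. Solving: [H⁺] = 4.1274e-04. Percent = (4.1274e-04/0.42) × 100

Percent ionization = 0.0983%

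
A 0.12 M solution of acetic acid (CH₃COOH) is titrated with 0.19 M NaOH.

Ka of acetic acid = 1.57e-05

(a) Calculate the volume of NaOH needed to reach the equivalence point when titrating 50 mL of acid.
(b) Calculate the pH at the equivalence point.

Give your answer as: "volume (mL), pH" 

moles acid = 0.12 × 50/1000 = 0.006 mol; V_base = moles/0.19 × 1000 = 31.6 mL. At equivalence only the conjugate base is present: [A⁻] = 0.006/0.082 = 7.3548e-02 M. Kb = Kw/Ka = 6.37e-10; [OH⁻] = √(Kb × [A⁻]) = 6.8444e-06; pOH = 5.16; pH = 14 - pOH = 8.84.

V = 31.6 mL, pH = 8.84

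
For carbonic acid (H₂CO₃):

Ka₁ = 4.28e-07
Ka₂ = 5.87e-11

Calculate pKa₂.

pKa₂ = -log(Ka₂) = -log(5.87e-11) = 10.23.

pK_{a2} = 10.23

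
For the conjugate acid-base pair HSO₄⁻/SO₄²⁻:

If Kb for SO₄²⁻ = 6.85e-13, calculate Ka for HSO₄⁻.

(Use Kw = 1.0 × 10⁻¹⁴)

For a conjugate pair Ka × Kb = Kw, so Ka = Kw/Kb = 1.0 × 10⁻¹⁴ / 6.85e-13 = 1.46e-02.

K_a = 1.46e-02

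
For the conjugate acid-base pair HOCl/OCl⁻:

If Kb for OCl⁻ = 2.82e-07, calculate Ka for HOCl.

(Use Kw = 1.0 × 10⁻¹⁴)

For a conjugate pair Ka × Kb = Kw, so Ka = Kw/Kb = 1.0 × 10⁻¹⁴ / 2.82e-07 = 3.55e-08.

K_a = 3.55e-08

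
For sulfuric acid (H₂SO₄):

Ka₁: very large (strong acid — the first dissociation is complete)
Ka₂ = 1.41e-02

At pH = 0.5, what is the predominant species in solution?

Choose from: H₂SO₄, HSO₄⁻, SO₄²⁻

The first dissociation is complete, so H₂SO₄ itself is never the predominant species in water; pKa₂ = -log(1.41e-02) = 1.85. For a polyprotic acid the predominant species crosses at each pKa: below pKa_n the protonated form dominates, above it the deprotonated form does. At pH = 0.5, the predominant species is HSO₄⁻.

HSO₄⁻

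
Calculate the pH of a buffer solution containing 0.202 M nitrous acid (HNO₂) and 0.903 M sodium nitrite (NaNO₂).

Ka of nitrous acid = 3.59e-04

pKa = -log(3.59e-04) = 3.44. pH = pKa + log([A⁻]/[HA]) = 3.44 + log(0.903/0.202)

pH = 4.10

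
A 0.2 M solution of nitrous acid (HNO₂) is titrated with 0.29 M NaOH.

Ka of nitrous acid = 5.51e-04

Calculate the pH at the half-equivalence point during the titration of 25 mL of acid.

At half-equivalence [HA] = [A⁻], so Henderson-Hasselbalch gives pH = pKa = -log(5.51e-04) = 3.26.

pH = pKa = 3.26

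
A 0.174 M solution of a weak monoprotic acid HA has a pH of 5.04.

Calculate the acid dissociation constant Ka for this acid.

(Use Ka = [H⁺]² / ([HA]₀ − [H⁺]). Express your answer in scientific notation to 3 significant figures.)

[H⁺] = 10^(−pH) = 10^(−5.04) = 9.120e-06 M. For HA ⇌ H⁺ + A⁻, Ka = [H⁺][A⁻]/[HA] = [H⁺]² / ([HA]₀ − [H⁺]) = (9.120e-06)² / (0.174 − 9.120e-06) = 4.78e-10.

K_a = 4.78e-10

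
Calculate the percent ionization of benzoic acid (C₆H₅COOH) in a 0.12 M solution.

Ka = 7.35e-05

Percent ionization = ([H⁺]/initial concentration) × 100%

Using Ka equilibrium: x² + Ka×x - Ka×C = 0. Solving: [H⁺] = 2.9333e-03. Percent = (2.9333e-03/0.12) × 100

Percent ionization = 2.44%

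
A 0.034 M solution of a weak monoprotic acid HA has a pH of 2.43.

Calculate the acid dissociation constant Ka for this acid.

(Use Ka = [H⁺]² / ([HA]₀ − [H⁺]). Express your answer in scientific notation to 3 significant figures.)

[H⁺] = 10^(−pH) = 10^(−2.43) = 3.715e-03 M. For HA ⇌ H⁺ + A⁻, Ka = [H⁺][A⁻]/[HA] = [H⁺]² / ([HA]₀ − [H⁺]) = (3.715e-03)² / (0.034 − 3.715e-03) = 4.56e-04.

K_a = 4.56e-04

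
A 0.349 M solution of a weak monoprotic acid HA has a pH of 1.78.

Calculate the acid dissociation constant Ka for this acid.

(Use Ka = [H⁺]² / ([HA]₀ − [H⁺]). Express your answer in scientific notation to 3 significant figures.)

[H⁺] = 10^(−pH) = 10^(−1.78) = 1.660e-02 M. For HA ⇌ H⁺ + A⁻, Ka = [H⁺][A⁻]/[HA] = [H⁺]² / ([HA]₀ − [H⁺]) = (1.660e-02)² / (0.349 − 1.660e-02) = 8.29e-04.

K_a = 8.29e-04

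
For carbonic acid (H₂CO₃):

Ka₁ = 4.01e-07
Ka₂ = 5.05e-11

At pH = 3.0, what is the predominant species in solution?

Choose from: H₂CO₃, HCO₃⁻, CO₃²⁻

pKa₁ = 6.40, pKa₂ = 10.30. For a polyprotic acid the predominant species crosses at each pKa: below pKa_n the protonated form dominates, above it the deprotonated form does. At pH = 3.0, the predominant species is H₂CO₃.

H₂CO₃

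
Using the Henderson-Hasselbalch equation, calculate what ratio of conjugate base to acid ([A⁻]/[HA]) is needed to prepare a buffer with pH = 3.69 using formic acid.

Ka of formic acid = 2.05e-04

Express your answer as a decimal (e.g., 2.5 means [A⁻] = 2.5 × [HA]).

pKa = -log(2.05e-04) = 3.6882. pH = pKa + log([A⁻]/[HA]), so log([A⁻]/[HA]) = pH − pKa = 3.69 − 3.6882 = 0.0018. [A⁻]/[HA] = 10^(0.0018) = 1.00

[A⁻]/[HA] = 1.00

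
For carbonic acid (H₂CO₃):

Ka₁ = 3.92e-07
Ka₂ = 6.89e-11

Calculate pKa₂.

pKa₂ = -log(Ka₂) = -log(6.89e-11) = 10.16.

pK_{a2} = 10.16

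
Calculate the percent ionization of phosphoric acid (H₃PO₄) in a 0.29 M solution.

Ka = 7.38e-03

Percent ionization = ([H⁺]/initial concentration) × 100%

Using Ka equilibrium: x² + Ka×x - Ka×C = 0. Solving: [H⁺] = 4.2719e-02. Percent = (4.2719e-02/0.29) × 100

Percent ionization = 14.7%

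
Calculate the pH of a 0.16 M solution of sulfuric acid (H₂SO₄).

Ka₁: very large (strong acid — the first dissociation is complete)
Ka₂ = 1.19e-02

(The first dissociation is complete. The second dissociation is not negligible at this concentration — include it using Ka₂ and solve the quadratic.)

First dissociation is complete: [H⁺]₀ = [HSO₄⁻]₀ = C = 0.16 M. Second dissociation HSO₄⁻ ⇌ H⁺ + SO₄²⁻: let x = [SO₄²⁻]. Ka₂ = (C + x)·x / (C − x) = 1.19e-02 → x² + (C + Ka₂)·x − Ka₂·C = 0 → x² + 0.17190·x − 1.904e-03 = 0. x = (−0.17190 + √(0.17190² + 4 × 1.904e-03)) / 2 = 1.0442e-02 M. [H⁺] = C + x = 0.16 + 1.0442e-02 = 1.7044e-01 M. pH = -log(1.7044e-01) = 0.77.

pH = 0.77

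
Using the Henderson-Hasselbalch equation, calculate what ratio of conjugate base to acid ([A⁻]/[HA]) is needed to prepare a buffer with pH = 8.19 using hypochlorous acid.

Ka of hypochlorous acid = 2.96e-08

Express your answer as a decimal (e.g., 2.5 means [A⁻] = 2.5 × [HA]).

pKa = -log(2.96e-08) = 7.5287. pH = pKa + log([A⁻]/[HA]), so log([A⁻]/[HA]) = pH − pKa = 8.19 − 7.5287 = 0.6613. [A⁻]/[HA] = 10^(0.6613) = 4.58

[A⁻]/[HA] = 4.58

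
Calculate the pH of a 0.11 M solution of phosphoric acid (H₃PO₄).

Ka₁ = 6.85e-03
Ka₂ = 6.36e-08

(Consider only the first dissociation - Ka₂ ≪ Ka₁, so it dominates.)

First dissociation dominates. From Ka₁ = [H⁺][HA⁻]/[H₂A], x² + Ka₁·x − Ka₁·C = 0 with C = 0.11 M and Ka₁ = 6.85e-03. Solving: [H⁺] = (−Ka₁ + √(Ka₁² + 4·Ka₁·C)) / 2 = 2.4238e-02 M. pH = -log(2.4238e-02) = 1.62.

pH = 1.62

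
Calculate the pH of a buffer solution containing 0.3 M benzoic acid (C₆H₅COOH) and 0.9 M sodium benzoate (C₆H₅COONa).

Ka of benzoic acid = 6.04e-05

pKa = -log(6.04e-05) = 4.22. pH = pKa + log([A⁻]/[HA]) = 4.22 + log(0.9/0.3)

pH = 4.70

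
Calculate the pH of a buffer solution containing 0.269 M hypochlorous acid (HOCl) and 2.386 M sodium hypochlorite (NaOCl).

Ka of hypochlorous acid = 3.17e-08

pKa = -log(3.17e-08) = 7.50. pH = pKa + log([A⁻]/[HA]) = 7.50 + log(2.386/0.269)

pH = 8.45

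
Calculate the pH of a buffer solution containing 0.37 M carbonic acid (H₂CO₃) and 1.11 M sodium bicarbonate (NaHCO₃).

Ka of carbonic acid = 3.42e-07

pKa = -log(3.42e-07) = 6.47. pH = pKa + log([A⁻]/[HA]) = 6.47 + log(1.11/0.37)

pH = 6.94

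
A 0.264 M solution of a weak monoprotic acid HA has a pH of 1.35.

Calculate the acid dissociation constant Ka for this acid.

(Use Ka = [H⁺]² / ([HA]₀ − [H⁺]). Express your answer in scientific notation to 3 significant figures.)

[H⁺] = 10^(−pH) = 10^(−1.35) = 4.467e-02 M. For HA ⇌ H⁺ + A⁻, Ka = [H⁺][A⁻]/[HA] = [H⁺]² / ([HA]₀ − [H⁺]) = (4.467e-02)² / (0.264 − 4.467e-02) = 9.10e-03.

K_a = 9.10e-03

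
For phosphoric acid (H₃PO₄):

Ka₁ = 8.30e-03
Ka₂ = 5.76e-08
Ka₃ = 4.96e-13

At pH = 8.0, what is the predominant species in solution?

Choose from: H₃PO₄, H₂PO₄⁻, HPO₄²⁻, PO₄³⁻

pKa₁ = 2.08, pKa₂ = 7.24, pKa₃ = 12.30. For a polyprotic acid the predominant species crosses at each pKa: below pKa_n the protonated form dominates, above it the deprotonated form does. At pH = 8.0, the predominant species is HPO₄²⁻.

HPO₄²⁻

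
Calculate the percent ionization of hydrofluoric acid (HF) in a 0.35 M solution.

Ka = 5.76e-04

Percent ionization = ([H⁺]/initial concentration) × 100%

Using Ka equilibrium: x² + Ka×x - Ka×C = 0. Solving: [H⁺] = 1.3914e-02. Percent = (1.3914e-02/0.35) × 100

Percent ionization = 3.98%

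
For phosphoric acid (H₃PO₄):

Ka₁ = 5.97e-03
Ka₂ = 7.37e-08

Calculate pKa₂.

pKa₂ = -log(Ka₂) = -log(7.37e-08) = 7.13.

pK_{a2} = 7.13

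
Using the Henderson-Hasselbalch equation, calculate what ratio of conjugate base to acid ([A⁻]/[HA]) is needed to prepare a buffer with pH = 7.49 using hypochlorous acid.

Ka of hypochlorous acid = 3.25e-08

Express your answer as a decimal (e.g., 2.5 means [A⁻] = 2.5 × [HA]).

pKa = -log(3.25e-08) = 7.4881. pH = pKa + log([A⁻]/[HA]), so log([A⁻]/[HA]) = pH − pKa = 7.49 − 7.4881 = 0.0019. [A⁻]/[HA] = 10^(0.0019) = 1.00

[A⁻]/[HA] = 1.00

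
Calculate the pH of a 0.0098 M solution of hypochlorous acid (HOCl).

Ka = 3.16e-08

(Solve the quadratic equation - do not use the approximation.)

x² + Ka×x - Ka×C = 0. Using quadratic formula: [H⁺] = 1.7582e-05

pH = 4.75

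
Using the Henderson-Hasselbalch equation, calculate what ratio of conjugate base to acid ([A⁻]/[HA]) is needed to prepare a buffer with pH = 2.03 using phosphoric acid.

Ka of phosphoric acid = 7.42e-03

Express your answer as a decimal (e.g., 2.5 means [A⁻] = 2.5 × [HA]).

pKa = -log(7.42e-03) = 2.1296. pH = pKa + log([A⁻]/[HA]), so log([A⁻]/[HA]) = pH − pKa = 2.03 − 2.1296 = -0.0996. [A⁻]/[HA] = 10^(-0.0996) = 0.795

[A⁻]/[HA] = 0.795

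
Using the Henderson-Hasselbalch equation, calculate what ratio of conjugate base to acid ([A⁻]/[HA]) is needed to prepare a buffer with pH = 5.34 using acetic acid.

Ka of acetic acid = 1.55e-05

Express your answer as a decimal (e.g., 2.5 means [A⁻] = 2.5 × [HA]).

pKa = -log(1.55e-05) = 4.8097. pH = pKa + log([A⁻]/[HA]), so log([A⁻]/[HA]) = pH − pKa = 5.34 − 4.8097 = 0.5303. [A⁻]/[HA] = 10^(0.5303) = 3.39

[A⁻]/[HA] = 3.39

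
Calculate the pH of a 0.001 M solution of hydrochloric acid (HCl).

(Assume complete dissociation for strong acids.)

[H⁺] = 0.001 M for strong acid. pH = -log[H⁺] = -log(0.001)

pH = 3.00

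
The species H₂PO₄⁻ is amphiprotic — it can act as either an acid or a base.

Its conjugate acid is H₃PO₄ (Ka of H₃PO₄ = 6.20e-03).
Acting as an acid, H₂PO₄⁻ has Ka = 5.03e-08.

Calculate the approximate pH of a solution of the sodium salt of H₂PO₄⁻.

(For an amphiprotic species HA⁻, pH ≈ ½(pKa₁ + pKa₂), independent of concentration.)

pKa₁ = -log(6.20e-03) = 2.21; pKa₂ = -log(5.03e-08) = 7.30. For an amphiprotic species, pH ≈ ½(pKa₁ + pKa₂) = ½(2.21 + 7.30) = 4.75.

pH = 4.75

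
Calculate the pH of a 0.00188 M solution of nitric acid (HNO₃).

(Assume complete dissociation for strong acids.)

[H⁺] = 0.00188 M for strong acid. pH = -log[H⁺] = -log(0.00188)

pH = 2.73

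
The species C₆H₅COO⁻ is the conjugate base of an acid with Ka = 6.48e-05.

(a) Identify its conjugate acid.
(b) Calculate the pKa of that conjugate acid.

(a) The conjugate acid is formed by adding one H⁺ to C₆H₅COO⁻, giving C₆H₅COOH. (b) pKa = -log(Ka) = -log(6.48e-05) = 4.19.

Conjugate acid: C₆H₅COOH; pK_a = 4.19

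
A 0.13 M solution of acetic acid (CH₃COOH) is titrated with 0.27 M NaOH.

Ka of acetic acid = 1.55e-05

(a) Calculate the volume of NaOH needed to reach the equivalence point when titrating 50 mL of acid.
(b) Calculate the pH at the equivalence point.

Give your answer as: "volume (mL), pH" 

moles acid = 0.13 × 50/1000 = 0.0065 mol; V_base = moles/0.27 × 1000 = 24.1 mL. At equivalence only the conjugate base is present: [A⁻] = 0.0065/0.074 = 8.7750e-02 M. Kb = Kw/Ka = 6.45e-10; [OH⁻] = √(Kb × [A⁻]) = 7.5242e-06; pOH = 5.12; pH = 14 - pOH = 8.88.

V = 24.1 mL, pH = 8.88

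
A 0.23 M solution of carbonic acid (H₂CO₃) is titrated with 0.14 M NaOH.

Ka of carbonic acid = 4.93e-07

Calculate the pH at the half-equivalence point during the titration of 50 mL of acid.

At half-equivalence [HA] = [A⁻], so Henderson-Hasselbalch gives pH = pKa = -log(4.93e-07) = 6.31.

pH = pKa = 6.31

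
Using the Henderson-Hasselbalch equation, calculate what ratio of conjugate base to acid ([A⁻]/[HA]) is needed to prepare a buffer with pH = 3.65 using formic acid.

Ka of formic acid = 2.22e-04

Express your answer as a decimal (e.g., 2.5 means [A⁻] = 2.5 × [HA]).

pKa = -log(2.22e-04) = 3.6536. pH = pKa + log([A⁻]/[HA]), so log([A⁻]/[HA]) = pH − pKa = 3.65 − 3.6536 = -0.0036. [A⁻]/[HA] = 10^(-0.0036) = 0.992

[A⁻]/[HA] = 0.992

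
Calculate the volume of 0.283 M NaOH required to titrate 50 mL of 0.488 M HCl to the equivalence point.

At equivalence: moles acid = moles base. moles HCl = 0.488 × 50/1000 = 0.0244 mol. V_base = moles / 0.283 × 1000 = 86.2 mL.

V_{base} = 86.2 mL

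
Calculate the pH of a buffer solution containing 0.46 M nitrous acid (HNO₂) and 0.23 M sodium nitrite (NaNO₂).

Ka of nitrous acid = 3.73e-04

pKa = -log(3.73e-04) = 3.43. pH = pKa + log([A⁻]/[HA]) = 3.43 + log(0.23/0.46)

pH = 3.13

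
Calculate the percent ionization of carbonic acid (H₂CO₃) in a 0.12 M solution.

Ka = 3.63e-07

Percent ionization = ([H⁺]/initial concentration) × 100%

Using Ka equilibrium: x² + Ka×x - Ka×C = 0. Solving: [H⁺] = 2.0853e-04. Percent = (2.0853e-04/0.12) × 100

Percent ionization = 0.174%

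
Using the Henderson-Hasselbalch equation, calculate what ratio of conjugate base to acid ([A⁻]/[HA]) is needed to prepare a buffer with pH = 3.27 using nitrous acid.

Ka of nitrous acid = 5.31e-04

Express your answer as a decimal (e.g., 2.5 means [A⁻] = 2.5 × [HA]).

pKa = -log(5.31e-04) = 3.2749. pH = pKa + log([A⁻]/[HA]), so log([A⁻]/[HA]) = pH − pKa = 3.27 − 3.2749 = -0.0049. [A⁻]/[HA] = 10^(-0.0049) = 0.989

[A⁻]/[HA] = 0.989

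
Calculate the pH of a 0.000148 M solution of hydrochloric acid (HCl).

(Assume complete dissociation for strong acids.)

[H⁺] = 0.000148 M for strong acid. pH = -log[H⁺] = -log(0.000148)

pH = 3.83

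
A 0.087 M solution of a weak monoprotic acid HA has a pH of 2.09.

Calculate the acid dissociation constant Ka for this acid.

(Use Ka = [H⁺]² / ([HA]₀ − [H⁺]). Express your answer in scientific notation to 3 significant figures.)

[H⁺] = 10^(−pH) = 10^(−2.09) = 8.128e-03 M. For HA ⇌ H⁺ + A⁻, Ka = [H⁺][A⁻]/[HA] = [H⁺]² / ([HA]₀ − [H⁺]) = (8.128e-03)² / (0.087 − 8.128e-03) = 8.38e-04.

K_a = 8.38e-04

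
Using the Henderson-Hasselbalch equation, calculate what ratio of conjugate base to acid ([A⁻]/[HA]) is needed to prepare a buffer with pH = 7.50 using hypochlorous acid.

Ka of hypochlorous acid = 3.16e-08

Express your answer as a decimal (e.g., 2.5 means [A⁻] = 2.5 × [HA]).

pKa = -log(3.16e-08) = 7.5003. pH = pKa + log([A⁻]/[HA]), so log([A⁻]/[HA]) = pH − pKa = 7.50 − 7.5003 = -0.0003. [A⁻]/[HA] = 10^(-0.0003) = 0.999

[A⁻]/[HA] = 0.999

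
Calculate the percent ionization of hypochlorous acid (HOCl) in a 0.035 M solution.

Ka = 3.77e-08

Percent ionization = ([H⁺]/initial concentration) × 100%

Using Ka equilibrium: x² + Ka×x - Ka×C = 0. Solving: [H⁺] = 3.6306e-05. Percent = (3.6306e-05/0.035) × 100

Percent ionization = 0.104%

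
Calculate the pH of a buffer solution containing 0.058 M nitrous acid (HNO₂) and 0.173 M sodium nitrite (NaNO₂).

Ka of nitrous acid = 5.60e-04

pKa = -log(5.60e-04) = 3.25. pH = pKa + log([A⁻]/[HA]) = 3.25 + log(0.173/0.058)

pH = 3.73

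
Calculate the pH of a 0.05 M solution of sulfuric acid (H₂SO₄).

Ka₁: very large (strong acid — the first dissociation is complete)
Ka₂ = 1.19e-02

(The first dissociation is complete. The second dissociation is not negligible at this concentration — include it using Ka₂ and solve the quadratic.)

First dissociation is complete: [H⁺]₀ = [HSO₄⁻]₀ = C = 0.05 M. Second dissociation HSO₄⁻ ⇌ H⁺ + SO₄²⁻: let x = [SO₄²⁻]. Ka₂ = (C + x)·x / (C − x) = 1.19e-02 → x² + (C + Ka₂)·x − Ka₂·C = 0 → x² + 0.06190·x − 5.950e-04 = 0. x = (−0.06190 + √(0.06190² + 4 × 5.950e-04)) / 2 = 8.4569e-03 M. [H⁺] = C + x = 0.05 + 8.4569e-03 = 5.8457e-02 M. pH = -log(5.8457e-02) = 1.23.

pH = 1.23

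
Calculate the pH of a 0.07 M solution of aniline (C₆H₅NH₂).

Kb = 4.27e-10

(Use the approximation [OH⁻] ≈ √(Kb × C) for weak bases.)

[OH⁻] = √(Kb × C) = √(4.27e-10 × 0.07) = 5.4672e-06. pOH = 5.26, pH = 14 - pOH

pH = 8.74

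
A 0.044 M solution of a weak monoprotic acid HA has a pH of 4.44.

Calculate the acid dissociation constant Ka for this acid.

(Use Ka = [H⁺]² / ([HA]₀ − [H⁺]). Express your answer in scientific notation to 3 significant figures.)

[H⁺] = 10^(−pH) = 10^(−4.44) = 3.631e-05 M. For HA ⇌ H⁺ + A⁻, Ka = [H⁺][A⁻]/[HA] = [H⁺]² / ([HA]₀ − [H⁺]) = (3.631e-05)² / (0.044 − 3.631e-05) = 3.00e-08.

K_a = 3.00e-08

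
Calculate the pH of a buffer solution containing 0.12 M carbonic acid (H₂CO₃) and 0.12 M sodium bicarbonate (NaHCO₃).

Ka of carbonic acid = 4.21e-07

pKa = -log(4.21e-07) = 6.38. pH = pKa + log([A⁻]/[HA]) = 6.38 + log(0.12/0.12)

pH = 6.38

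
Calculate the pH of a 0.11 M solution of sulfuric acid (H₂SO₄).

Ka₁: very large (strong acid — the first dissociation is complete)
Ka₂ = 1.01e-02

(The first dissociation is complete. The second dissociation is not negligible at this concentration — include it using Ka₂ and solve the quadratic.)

First dissociation is complete: [H⁺]₀ = [HSO₄⁻]₀ = C = 0.11 M. Second dissociation HSO₄⁻ ⇌ H⁺ + SO₄²⁻: let x = [SO₄²⁻]. Ka₂ = (C + x)·x / (C − x) = 1.01e-02 → x² + (C + Ka₂)·x − Ka₂·C = 0 → x² + 0.12010·x − 1.111e-03 = 0. x = (−0.12010 + √(0.12010² + 4 × 1.111e-03)) / 2 = 8.6304e-03 M. [H⁺] = C + x = 0.11 + 8.6304e-03 = 1.1863e-01 M. pH = -log(1.1863e-01) = 0.93.

pH = 0.93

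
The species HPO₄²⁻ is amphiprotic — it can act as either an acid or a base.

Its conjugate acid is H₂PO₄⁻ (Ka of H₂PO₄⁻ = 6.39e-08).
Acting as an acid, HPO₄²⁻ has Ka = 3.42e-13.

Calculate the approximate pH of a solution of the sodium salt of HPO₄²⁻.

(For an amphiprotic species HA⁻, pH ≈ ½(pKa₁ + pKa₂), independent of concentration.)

pKa₁ = -log(6.39e-08) = 7.19; pKa₂ = -log(3.42e-13) = 12.47. For an amphiprotic species, pH ≈ ½(pKa₁ + pKa₂) = ½(7.19 + 12.47) = 9.83.

pH = 9.83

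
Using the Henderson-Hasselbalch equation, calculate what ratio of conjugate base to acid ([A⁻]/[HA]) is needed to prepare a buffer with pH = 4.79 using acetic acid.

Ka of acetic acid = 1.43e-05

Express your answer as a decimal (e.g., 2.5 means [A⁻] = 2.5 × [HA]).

pKa = -log(1.43e-05) = 4.8447. pH = pKa + log([A⁻]/[HA]), so log([A⁻]/[HA]) = pH − pKa = 4.79 − 4.8447 = -0.0547. [A⁻]/[HA] = 10^(-0.0547) = 0.882

[A⁻]/[HA] = 0.882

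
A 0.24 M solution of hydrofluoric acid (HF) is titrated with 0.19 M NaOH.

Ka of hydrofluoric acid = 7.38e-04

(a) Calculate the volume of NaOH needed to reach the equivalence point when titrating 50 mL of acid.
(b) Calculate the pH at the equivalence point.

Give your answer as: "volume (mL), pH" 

moles acid = 0.24 × 50/1000 = 0.012 mol; V_base = moles/0.19 × 1000 = 63.2 mL. At equivalence only the conjugate base is present: [A⁻] = 0.012/0.113 = 1.0605e-01 M. Kb = Kw/Ka = 1.36e-11; [OH⁻] = √(Kb × [A⁻]) = 1.1987e-06; pOH = 5.92; pH = 14 - pOH = 8.08.

V = 63.2 mL, pH = 8.08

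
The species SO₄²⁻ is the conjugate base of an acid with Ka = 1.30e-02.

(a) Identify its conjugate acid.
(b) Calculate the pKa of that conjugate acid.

(a) The conjugate acid is formed by adding one H⁺ to SO₄²⁻, giving HSO₄⁻. (b) pKa = -log(Ka) = -log(1.30e-02) = 1.89.

Conjugate acid: HSO₄⁻; pK_a = 1.89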